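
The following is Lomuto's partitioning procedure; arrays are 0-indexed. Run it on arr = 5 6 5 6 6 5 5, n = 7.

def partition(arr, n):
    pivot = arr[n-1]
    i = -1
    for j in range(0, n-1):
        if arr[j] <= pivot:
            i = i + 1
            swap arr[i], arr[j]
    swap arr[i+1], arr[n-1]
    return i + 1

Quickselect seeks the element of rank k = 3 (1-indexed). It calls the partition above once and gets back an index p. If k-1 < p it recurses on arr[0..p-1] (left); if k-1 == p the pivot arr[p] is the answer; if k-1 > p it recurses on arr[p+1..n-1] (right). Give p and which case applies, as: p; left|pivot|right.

3; left

pivot=5, i=-1
j=0: 5≤5, i=0, swap(0,0) ⇒ 5 6 5 6 6 5 5
j=1: 6>5, skip
j=2: 5≤5, i=1, swap(1,2) ⇒ 5 5 6 6 6 5 5
j=3: 6>5, skip
j=4: 6>5, skip
j=5: 5≤5, i=2, swap(2,5) ⇒ 5 5 5 6 6 6 5
swap(3,6) ⇒ 5 5 5 5 6 6 6; return 3
p = 3; k-1 = 2 < 3 ⇒ left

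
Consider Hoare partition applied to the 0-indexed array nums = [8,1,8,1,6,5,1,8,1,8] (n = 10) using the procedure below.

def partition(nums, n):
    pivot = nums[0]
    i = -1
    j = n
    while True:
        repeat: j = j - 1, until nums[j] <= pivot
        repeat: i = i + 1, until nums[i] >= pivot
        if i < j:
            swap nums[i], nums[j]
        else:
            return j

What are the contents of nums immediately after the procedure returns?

[8,1,1,1,6,5,1,8,8,8]

pivot=8
j stops at 9 (8), i stops at 0 (8); swap ⇒ [8,1,8,1,6,5,1,8,1,8]
j stops at 8 (1), i stops at 2 (8); swap ⇒ [8,1,1,1,6,5,1,8,8,8]
j stops at 7, i stops at 7; i≥j ⇒ return 7. nums=[8,1,1,1,6,5,1,8,8,8]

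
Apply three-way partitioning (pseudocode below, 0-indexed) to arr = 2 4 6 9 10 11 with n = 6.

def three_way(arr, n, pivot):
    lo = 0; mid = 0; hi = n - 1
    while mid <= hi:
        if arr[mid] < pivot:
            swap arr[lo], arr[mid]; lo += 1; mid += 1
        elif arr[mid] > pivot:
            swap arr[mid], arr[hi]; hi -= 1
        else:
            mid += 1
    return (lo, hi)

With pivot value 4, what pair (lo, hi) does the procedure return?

(1, 1)

pivot = 4; lo=0, mid=0, hi=5
arr[mid]=2<4: swap arr[0],arr[0]; lo=1,mid=1 → 2 4 6 9 10 11
arr[mid]=4=4: mid=2
arr[mid]=6>4: swap arr[2],arr[5]; hi=4 → 2 4 11 9 10 6
arr[mid]=11>4: swap arr[2],arr[4]; hi=3 → 2 4 10 9 11 6
arr[mid]=10>4: swap arr[2],arr[3]; hi=2 → 2 4 9 10 11 6
arr[mid]=9>4: swap arr[2],arr[2]; hi=1 → 2 4 9 10 11 6
end: lo=1, hi=1; arr = 2 4 9 10 11 6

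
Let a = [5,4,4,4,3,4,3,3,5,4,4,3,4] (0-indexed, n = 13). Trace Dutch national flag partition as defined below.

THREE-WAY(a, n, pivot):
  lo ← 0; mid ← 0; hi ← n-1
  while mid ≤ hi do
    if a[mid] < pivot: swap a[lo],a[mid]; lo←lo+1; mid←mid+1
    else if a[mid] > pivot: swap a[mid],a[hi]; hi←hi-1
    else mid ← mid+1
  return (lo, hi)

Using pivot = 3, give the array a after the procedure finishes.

pivot = 3; lo=0, mid=0, hi=12
a[mid]=5>3: swap a[0],a[12]; hi=11 → [4,4,4,4,3,4,3,3,5,4,4,3,5]
a[mid]=4>3: swap a[0],a[11]; hi=10 → [3,4,4,4,3,4,3,3,5,4,4,4,5]
a[mid]=3=3: mid=1
a[mid]=4>3: swap a[1],a[10]; hi=9 → [3,4,4,4,3,4,3,3,5,4,4,4,5]
a[mid]=4>3: swap a[1],a[9]; hi=8 → [3,4,4,4,3,4,3,3,5,4,4,4,5]
a[mid]=4>3: swap a[1],a[8]; hi=7 → [3,5,4,4,3,4,3,3,4,4,4,4,5]
a[mid]=5>3: swap a[1],a[7]; hi=6 → [3,3,4,4,3,4,3,5,4,4,4,4,5]
a[mid]=3=3: mid=2
a[mid]=4>3: swap a[2],a[6]; hi=5 → [3,3,3,4,3,4,4,5,4,4,4,4,5]
a[mid]=3=3: mid=3
a[mid]=4>3: swap a[3],a[5]; hi=4 → [3,3,3,4,3,4,4,5,4,4,4,4,5]
a[mid]=4>3: swap a[3],a[4]; hi=3 → [3,3,3,3,4,4,4,5,4,4,4,4,5]
a[mid]=3=3: mid=4
end: lo=0, hi=3; a = [3,3,3,3,4,4,4,5,4,4,4,4,5]

[3,3,3,3,4,4,4,5,4,4,4,4,5]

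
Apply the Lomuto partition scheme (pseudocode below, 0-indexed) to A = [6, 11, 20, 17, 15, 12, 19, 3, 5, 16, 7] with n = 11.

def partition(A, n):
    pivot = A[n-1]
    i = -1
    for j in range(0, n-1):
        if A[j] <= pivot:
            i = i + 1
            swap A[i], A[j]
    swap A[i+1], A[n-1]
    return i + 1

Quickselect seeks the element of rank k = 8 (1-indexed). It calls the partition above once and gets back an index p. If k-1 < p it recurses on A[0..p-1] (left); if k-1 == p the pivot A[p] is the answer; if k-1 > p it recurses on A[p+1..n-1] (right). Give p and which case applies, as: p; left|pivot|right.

3; right

pivot=7, i=-1
j=0: 6≤7, i=0, swap(0,0) ⇒ [6, 11, 20, 17, 15, 12, 19, 3, 5, 16, 7]
j=1: 11>7, skip
j=2: 20>7, skip
j=3: 17>7, skip
j=4: 15>7, skip
j=5: 12>7, skip
j=6: 19>7, skip
j=7: 3≤7, i=1, swap(1,7) ⇒ [6, 3, 20, 17, 15, 12, 19, 11, 5, 16, 7]
j=8: 5≤7, i=2, swap(2,8) ⇒ [6, 3, 5, 17, 15, 12, 19, 11, 20, 16, 7]
j=9: 16>7, skip
swap(3,10) ⇒ [6, 3, 5, 7, 15, 12, 19, 11, 20, 16, 17]; return 3
p = 3; k-1 = 7 > 3 ⇒ right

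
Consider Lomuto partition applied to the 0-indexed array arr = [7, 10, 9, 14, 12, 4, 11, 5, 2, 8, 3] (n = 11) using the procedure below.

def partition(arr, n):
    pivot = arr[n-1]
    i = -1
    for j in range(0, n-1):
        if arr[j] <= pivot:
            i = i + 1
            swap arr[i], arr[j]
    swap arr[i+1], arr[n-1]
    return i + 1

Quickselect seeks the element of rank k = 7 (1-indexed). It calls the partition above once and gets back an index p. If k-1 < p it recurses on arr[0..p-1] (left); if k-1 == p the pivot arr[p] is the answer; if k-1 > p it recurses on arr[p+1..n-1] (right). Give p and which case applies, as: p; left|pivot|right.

1; right

pivot=3, i=-1
j=0: 7>3, skip
j=1: 10>3, skip
j=2: 9>3, skip
j=3: 14>3, skip
j=4: 12>3, skip
j=5: 4>3, skip
j=6: 11>3, skip
j=7: 5>3, skip
j=8: 2≤3, i=0, swap(0,8) ⇒ [2, 10, 9, 14, 12, 4, 11, 5, 7, 8, 3]
j=9: 8>3, skip
swap(1,10) ⇒ [2, 3, 9, 14, 12, 4, 11, 5, 7, 8, 10]; return 1
p = 1; k-1 = 6 > 1 ⇒ right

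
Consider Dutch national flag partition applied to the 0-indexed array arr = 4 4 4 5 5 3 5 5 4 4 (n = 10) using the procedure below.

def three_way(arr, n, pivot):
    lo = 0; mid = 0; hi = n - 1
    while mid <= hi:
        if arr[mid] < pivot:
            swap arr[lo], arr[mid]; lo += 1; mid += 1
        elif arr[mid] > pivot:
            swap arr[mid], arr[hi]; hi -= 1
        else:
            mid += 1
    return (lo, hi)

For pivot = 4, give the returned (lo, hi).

pivot = 4; lo=0, mid=0, hi=9
arr[mid]=4=4: mid=1
arr[mid]=4=4: mid=2
arr[mid]=4=4: mid=3
arr[mid]=5>4: swap arr[3],arr[9]; hi=8 → 4 4 4 4 5 3 5 5 4 5
arr[mid]=4=4: mid=4
arr[mid]=5>4: swap arr[4],arr[8]; hi=7 → 4 4 4 4 4 3 5 5 5 5
arr[mid]=4=4: mid=5
arr[mid]=3<4: swap arr[0],arr[5]; lo=1,mid=6 → 3 4 4 4 4 4 5 5 5 5
arr[mid]=5>4: swap arr[6],arr[7]; hi=6 → 3 4 4 4 4 4 5 5 5 5
arr[mid]=5>4: swap arr[6],arr[6]; hi=5 → 3 4 4 4 4 4 5 5 5 5
end: lo=1, hi=5; arr = 3 4 4 4 4 4 5 5 5 5

(1, 5)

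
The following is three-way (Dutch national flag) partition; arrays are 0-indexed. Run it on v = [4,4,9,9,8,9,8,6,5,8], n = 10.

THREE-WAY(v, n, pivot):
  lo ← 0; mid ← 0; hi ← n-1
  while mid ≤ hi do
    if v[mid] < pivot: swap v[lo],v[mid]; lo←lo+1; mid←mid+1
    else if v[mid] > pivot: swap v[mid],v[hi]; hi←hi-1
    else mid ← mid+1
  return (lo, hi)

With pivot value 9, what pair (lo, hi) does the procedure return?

lo=0 mid=0 hi=9
4<9: swap(0,0), lo=1 mid=1 ⇒ [4,4,9,9,8,9,8,6,5,8]
4<9: swap(1,1), lo=2 mid=2 ⇒ [4,4,9,9,8,9,8,6,5,8]
9=9: mid=3
9=9: mid=4
8<9: swap(2,4), lo=3 mid=5 ⇒ [4,4,8,9,9,9,8,6,5,8]
9=9: mid=6
8<9: swap(3,6), lo=4 mid=7 ⇒ [4,4,8,8,9,9,9,6,5,8]
6<9: swap(4,7), lo=5 mid=8 ⇒ [4,4,8,8,6,9,9,9,5,8]
5<9: swap(5,8), lo=6 mid=9 ⇒ [4,4,8,8,6,5,9,9,9,8]
8<9: swap(6,9), lo=7 mid=10 ⇒ [4,4,8,8,6,5,8,9,9,9]
done. lo=7 hi=9; v=[4,4,8,8,6,5,8,9,9,9]

(7, 9)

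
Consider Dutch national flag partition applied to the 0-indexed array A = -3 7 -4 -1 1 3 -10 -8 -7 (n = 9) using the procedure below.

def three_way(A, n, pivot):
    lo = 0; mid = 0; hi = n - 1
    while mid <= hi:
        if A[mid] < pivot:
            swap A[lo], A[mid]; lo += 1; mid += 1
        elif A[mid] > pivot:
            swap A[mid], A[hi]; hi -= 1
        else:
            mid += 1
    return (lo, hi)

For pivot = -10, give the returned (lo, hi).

(0, 0)

pivot = -10; lo=0, mid=0, hi=8
A[mid]=-3>-10: swap A[0],A[8]; hi=7 → -7 7 -4 -1 1 3 -10 -8 -3
A[mid]=-7>-10: swap A[0],A[7]; hi=6 → -8 7 -4 -1 1 3 -10 -7 -3
A[mid]=-8>-10: swap A[0],A[6]; hi=5 → -10 7 -4 -1 1 3 -8 -7 -3
A[mid]=-10=-10: mid=1
A[mid]=7>-10: swap A[1],A[5]; hi=4 → -10 3 -4 -1 1 7 -8 -7 -3
A[mid]=3>-10: swap A[1],A[4]; hi=3 → -10 1 -4 -1 3 7 -8 -7 -3
A[mid]=1>-10: swap A[1],A[3]; hi=2 → -10 -1 -4 1 3 7 -8 -7 -3
A[mid]=-1>-10: swap A[1],A[2]; hi=1 → -10 -4 -1 1 3 7 -8 -7 -3
A[mid]=-4>-10: swap A[1],A[1]; hi=0 → -10 -4 -1 1 3 7 -8 -7 -3
end: lo=0, hi=0; A = -10 -4 -1 1 3 7 -8 -7 -3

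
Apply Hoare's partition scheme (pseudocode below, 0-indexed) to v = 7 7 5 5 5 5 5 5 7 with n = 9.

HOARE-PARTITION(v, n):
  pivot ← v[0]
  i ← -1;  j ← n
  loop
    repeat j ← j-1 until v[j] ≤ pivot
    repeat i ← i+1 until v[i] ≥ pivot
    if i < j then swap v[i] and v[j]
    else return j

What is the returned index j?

pivot = v[0] = 7; i = -1, j = 9
j→8 (v[8]=7≤7), i→0 (v[0]=7≥7); i<j, swap → 7 7 5 5 5 5 5 5 7
j→7 (v[7]=5≤7), i→1 (v[1]=7≥7); i<j, swap → 7 5 5 5 5 5 5 7 7
j→6, i→7; i≥j, return j=6. v = 7 5 5 5 5 5 5 7 7

6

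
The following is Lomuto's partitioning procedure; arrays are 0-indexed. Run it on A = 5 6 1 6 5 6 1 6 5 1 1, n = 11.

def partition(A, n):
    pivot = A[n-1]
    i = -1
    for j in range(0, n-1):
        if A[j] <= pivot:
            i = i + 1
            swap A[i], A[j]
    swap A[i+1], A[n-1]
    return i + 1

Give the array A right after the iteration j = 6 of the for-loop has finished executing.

1 1 5 6 5 6 6 6 5 1 1

pivot=1, i=-1
j=0: 5>1, skip
j=1: 6>1, skip
j=2: 1≤1, i=0, swap(0,2) ⇒ 1 6 5 6 5 6 1 6 5 1 1
j=3: 6>1, skip
j=4: 5>1, skip
j=5: 6>1, skip
j=6: 1≤1, i=1, swap(1,6) ⇒ 1 1 5 6 5 6 6 6 5 1 1
(after j=6) A = 1 1 5 6 5 6 6 6 5 1 1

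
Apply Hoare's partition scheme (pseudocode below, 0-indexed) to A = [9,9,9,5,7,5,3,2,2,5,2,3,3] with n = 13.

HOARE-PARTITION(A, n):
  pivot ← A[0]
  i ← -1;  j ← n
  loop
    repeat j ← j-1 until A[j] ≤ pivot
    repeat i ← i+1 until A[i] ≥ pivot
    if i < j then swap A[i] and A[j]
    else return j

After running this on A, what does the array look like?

pivot=9
j stops at 12 (3), i stops at 0 (9); swap ⇒ [3,9,9,5,7,5,3,2,2,5,2,3,9]
j stops at 11 (3), i stops at 1 (9); swap ⇒ [3,3,9,5,7,5,3,2,2,5,2,9,9]
j stops at 10 (2), i stops at 2 (9); swap ⇒ [3,3,2,5,7,5,3,2,2,5,9,9,9]
j stops at 9, i stops at 10; i≥j ⇒ return 9. A=[3,3,2,5,7,5,3,2,2,5,9,9,9]

[3,3,2,5,7,5,3,2,2,5,9,9,9]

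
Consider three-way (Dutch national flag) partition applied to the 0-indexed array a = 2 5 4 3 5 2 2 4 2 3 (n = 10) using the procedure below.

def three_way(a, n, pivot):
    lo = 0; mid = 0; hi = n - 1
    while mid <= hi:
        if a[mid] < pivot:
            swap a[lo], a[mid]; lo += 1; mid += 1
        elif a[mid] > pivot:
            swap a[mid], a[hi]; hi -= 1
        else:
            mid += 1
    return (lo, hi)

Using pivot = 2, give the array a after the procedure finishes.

2 2 2 2 5 3 4 4 3 5

pivot = 2; lo=0, mid=0, hi=9
a[mid]=2=2: mid=1
a[mid]=5>2: swap a[1],a[9]; hi=8 → 2 3 4 3 5 2 2 4 2 5
a[mid]=3>2: swap a[1],a[8]; hi=7 → 2 2 4 3 5 2 2 4 3 5
a[mid]=2=2: mid=2
a[mid]=4>2: swap a[2],a[7]; hi=6 → 2 2 4 3 5 2 2 4 3 5
a[mid]=4>2: swap a[2],a[6]; hi=5 → 2 2 2 3 5 2 4 4 3 5
a[mid]=2=2: mid=3
a[mid]=3>2: swap a[3],a[5]; hi=4 → 2 2 2 2 5 3 4 4 3 5
a[mid]=2=2: mid=4
a[mid]=5>2: swap a[4],a[4]; hi=3 → 2 2 2 2 5 3 4 4 3 5
end: lo=0, hi=3; a = 2 2 2 2 5 3 4 4 3 5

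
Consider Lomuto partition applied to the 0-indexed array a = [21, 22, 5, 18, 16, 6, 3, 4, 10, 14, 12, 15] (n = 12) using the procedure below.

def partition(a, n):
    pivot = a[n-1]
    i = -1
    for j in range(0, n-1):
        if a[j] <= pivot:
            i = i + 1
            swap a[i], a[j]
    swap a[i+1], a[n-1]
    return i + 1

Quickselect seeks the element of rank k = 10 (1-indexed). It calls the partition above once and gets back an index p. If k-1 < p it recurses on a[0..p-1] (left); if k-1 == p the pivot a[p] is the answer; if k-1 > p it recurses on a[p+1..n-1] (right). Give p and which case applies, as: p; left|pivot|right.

7; right

pivot = a[11] = 15; i = -1
j=0: a[0]=21 > 15 → no swap
j=1: a[1]=22 > 15 → no swap
j=2: a[2]=5 ≤ 15 → i=0, swap a[0],a[2] → [5, 22, 21, 18, 16, 6, 3, 4, 10, 14, 12, 15]
j=3: a[3]=18 > 15 → no swap
j=4: a[4]=16 > 15 → no swap
j=5: a[5]=6 ≤ 15 → i=1, swap a[1],a[5] → [5, 6, 21, 18, 16, 22, 3, 4, 10, 14, 12, 15]
j=6: a[6]=3 ≤ 15 → i=2, swap a[2],a[6] → [5, 6, 3, 18, 16, 22, 21, 4, 10, 14, 12, 15]
j=7: a[7]=4 ≤ 15 → i=3, swap a[3],a[7] → [5, 6, 3, 4, 16, 22, 21, 18, 10, 14, 12, 15]
j=8: a[8]=10 ≤ 15 → i=4, swap a[4],a[8] → [5, 6, 3, 4, 10, 22, 21, 18, 16, 14, 12, 15]
j=9: a[9]=14 ≤ 15 → i=5, swap a[5],a[9] → [5, 6, 3, 4, 10, 14, 21, 18, 16, 22, 12, 15]
j=10: a[10]=12 ≤ 15 → i=6, swap a[6],a[10] → [5, 6, 3, 4, 10, 14, 12, 18, 16, 22, 21, 15]
final swap a[7],a[11] → [5, 6, 3, 4, 10, 14, 12, 15, 16, 22, 21, 18]; return 7
p = 7; k-1 = 9 > 7 ⇒ right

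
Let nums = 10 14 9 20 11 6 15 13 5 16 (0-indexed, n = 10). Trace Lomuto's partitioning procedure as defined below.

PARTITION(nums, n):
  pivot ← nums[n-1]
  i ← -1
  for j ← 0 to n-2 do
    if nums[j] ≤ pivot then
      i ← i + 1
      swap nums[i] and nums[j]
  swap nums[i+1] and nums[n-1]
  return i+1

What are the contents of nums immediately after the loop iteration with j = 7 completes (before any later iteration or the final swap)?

10 14 9 11 6 15 13 20 5 16

pivot = nums[9] = 16; i = -1
j=0: nums[0]=10 ≤ 16 → i=0, swap nums[0],nums[0] (no change) → 10 14 9 20 11 6 15 13 5 16
j=1: nums[1]=14 ≤ 16 → i=1, swap nums[1],nums[1] (no change) → 10 14 9 20 11 6 15 13 5 16
j=2: nums[2]=9 ≤ 16 → i=2, swap nums[2],nums[2] (no change) → 10 14 9 20 11 6 15 13 5 16
j=3: nums[3]=20 > 16 → no swap
j=4: nums[4]=11 ≤ 16 → i=3, swap nums[3],nums[4] → 10 14 9 11 20 6 15 13 5 16
j=5: nums[5]=6 ≤ 16 → i=4, swap nums[4],nums[5] → 10 14 9 11 6 20 15 13 5 16
j=6: nums[6]=15 ≤ 16 → i=5, swap nums[5],nums[6] → 10 14 9 11 6 15 20 13 5 16
j=7: nums[7]=13 ≤ 16 → i=6, swap nums[6],nums[7] → 10 14 9 11 6 15 13 20 5 16
(after j=7) nums = 10 14 9 11 6 15 13 20 5 16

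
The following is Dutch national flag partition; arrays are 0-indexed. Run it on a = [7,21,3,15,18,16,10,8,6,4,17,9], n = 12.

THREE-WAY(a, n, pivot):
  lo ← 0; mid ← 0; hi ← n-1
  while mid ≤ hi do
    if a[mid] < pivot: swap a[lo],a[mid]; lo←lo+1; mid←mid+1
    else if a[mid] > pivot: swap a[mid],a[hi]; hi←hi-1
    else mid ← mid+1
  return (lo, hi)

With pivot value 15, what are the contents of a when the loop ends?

pivot = 15; lo=0, mid=0, hi=11
a[mid]=7<15: swap a[0],a[0]; lo=1,mid=1 → [7,21,3,15,18,16,10,8,6,4,17,9]
a[mid]=21>15: swap a[1],a[11]; hi=10 → [7,9,3,15,18,16,10,8,6,4,17,21]
a[mid]=9<15: swap a[1],a[1]; lo=2,mid=2 → [7,9,3,15,18,16,10,8,6,4,17,21]
a[mid]=3<15: swap a[2],a[2]; lo=3,mid=3 → [7,9,3,15,18,16,10,8,6,4,17,21]
a[mid]=15=15: mid=4
a[mid]=18>15: swap a[4],a[10]; hi=9 → [7,9,3,15,17,16,10,8,6,4,18,21]
a[mid]=17>15: swap a[4],a[9]; hi=8 → [7,9,3,15,4,16,10,8,6,17,18,21]
a[mid]=4<15: swap a[3],a[4]; lo=4,mid=5 → [7,9,3,4,15,16,10,8,6,17,18,21]
a[mid]=16>15: swap a[5],a[8]; hi=7 → [7,9,3,4,15,6,10,8,16,17,18,21]
a[mid]=6<15: swap a[4],a[5]; lo=5,mid=6 → [7,9,3,4,6,15,10,8,16,17,18,21]
a[mid]=10<15: swap a[5],a[6]; lo=6,mid=7 → [7,9,3,4,6,10,15,8,16,17,18,21]
a[mid]=8<15: swap a[6],a[7]; lo=7,mid=8 → [7,9,3,4,6,10,8,15,16,17,18,21]
end: lo=7, hi=7; a = [7,9,3,4,6,10,8,15,16,17,18,21]

[7,9,3,4,6,10,8,15,16,17,18,21]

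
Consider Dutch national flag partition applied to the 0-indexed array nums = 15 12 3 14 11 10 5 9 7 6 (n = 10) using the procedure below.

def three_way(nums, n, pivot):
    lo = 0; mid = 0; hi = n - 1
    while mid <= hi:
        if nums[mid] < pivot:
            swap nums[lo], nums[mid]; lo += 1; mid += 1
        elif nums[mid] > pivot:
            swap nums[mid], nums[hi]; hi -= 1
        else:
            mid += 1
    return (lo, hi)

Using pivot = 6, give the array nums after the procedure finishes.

lo=0 mid=0 hi=9
15>6: swap(0,9), hi=8 ⇒ 6 12 3 14 11 10 5 9 7 15
6=6: mid=1
12>6: swap(1,8), hi=7 ⇒ 6 7 3 14 11 10 5 9 12 15
7>6: swap(1,7), hi=6 ⇒ 6 9 3 14 11 10 5 7 12 15
9>6: swap(1,6), hi=5 ⇒ 6 5 3 14 11 10 9 7 12 15
5<6: swap(0,1), lo=1 mid=2 ⇒ 5 6 3 14 11 10 9 7 12 15
3<6: swap(1,2), lo=2 mid=3 ⇒ 5 3 6 14 11 10 9 7 12 15
14>6: swap(3,5), hi=4 ⇒ 5 3 6 10 11 14 9 7 12 15
10>6: swap(3,4), hi=3 ⇒ 5 3 6 11 10 14 9 7 12 15
11>6: swap(3,3), hi=2 ⇒ 5 3 6 11 10 14 9 7 12 15
done. lo=2 hi=2; nums=5 3 6 11 10 14 9 7 12 15

5 3 6 11 10 14 9 7 12 15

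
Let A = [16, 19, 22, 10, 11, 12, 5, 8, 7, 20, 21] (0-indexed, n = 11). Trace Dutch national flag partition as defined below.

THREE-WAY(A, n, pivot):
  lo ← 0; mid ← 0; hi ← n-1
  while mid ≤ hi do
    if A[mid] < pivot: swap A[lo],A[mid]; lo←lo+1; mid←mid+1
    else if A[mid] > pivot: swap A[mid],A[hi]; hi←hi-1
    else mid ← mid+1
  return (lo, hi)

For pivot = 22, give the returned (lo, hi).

pivot = 22; lo=0, mid=0, hi=10
A[mid]=16<22: swap A[0],A[0]; lo=1,mid=1 → [16, 19, 22, 10, 11, 12, 5, 8, 7, 20, 21]
A[mid]=19<22: swap A[1],A[1]; lo=2,mid=2 → [16, 19, 22, 10, 11, 12, 5, 8, 7, 20, 21]
A[mid]=22=22: mid=3
A[mid]=10<22: swap A[2],A[3]; lo=3,mid=4 → [16, 19, 10, 22, 11, 12, 5, 8, 7, 20, 21]
A[mid]=11<22: swap A[3],A[4]; lo=4,mid=5 → [16, 19, 10, 11, 22, 12, 5, 8, 7, 20, 21]
A[mid]=12<22: swap A[4],A[5]; lo=5,mid=6 → [16, 19, 10, 11, 12, 22, 5, 8, 7, 20, 21]
A[mid]=5<22: swap A[5],A[6]; lo=6,mid=7 → [16, 19, 10, 11, 12, 5, 22, 8, 7, 20, 21]
A[mid]=8<22: swap A[6],A[7]; lo=7,mid=8 → [16, 19, 10, 11, 12, 5, 8, 22, 7, 20, 21]
A[mid]=7<22: swap A[7],A[8]; lo=8,mid=9 → [16, 19, 10, 11, 12, 5, 8, 7, 22, 20, 21]
A[mid]=20<22: swap A[8],A[9]; lo=9,mid=10 → [16, 19, 10, 11, 12, 5, 8, 7, 20, 22, 21]
A[mid]=21<22: swap A[9],A[10]; lo=10,mid=11 → [16, 19, 10, 11, 12, 5, 8, 7, 20, 21, 22]
end: lo=10, hi=10; A = [16, 19, 10, 11, 12, 5, 8, 7, 20, 21, 22]

(10, 10)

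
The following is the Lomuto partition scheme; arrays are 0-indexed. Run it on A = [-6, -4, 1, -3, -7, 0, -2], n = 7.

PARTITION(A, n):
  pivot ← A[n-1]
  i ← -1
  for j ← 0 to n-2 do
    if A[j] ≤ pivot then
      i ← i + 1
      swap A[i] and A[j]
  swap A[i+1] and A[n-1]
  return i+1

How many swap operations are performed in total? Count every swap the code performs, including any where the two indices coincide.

pivot = A[6] = -2; i = -1
j=0: A[0]=-6 ≤ -2 → i=0, swap A[0],A[0] (no change) → [-6, -4, 1, -3, -7, 0, -2]
j=1: A[1]=-4 ≤ -2 → i=1, swap A[1],A[1] (no change) → [-6, -4, 1, -3, -7, 0, -2]
j=2: A[2]=1 > -2 → no swap
j=3: A[3]=-3 ≤ -2 → i=2, swap A[2],A[3] → [-6, -4, -3, 1, -7, 0, -2]
j=4: A[4]=-7 ≤ -2 → i=3, swap A[3],A[4] → [-6, -4, -3, -7, 1, 0, -2]
j=5: A[5]=0 > -2 → no swap
final swap A[4],A[6] → [-6, -4, -3, -7, -2, 0, 1]; return 4

5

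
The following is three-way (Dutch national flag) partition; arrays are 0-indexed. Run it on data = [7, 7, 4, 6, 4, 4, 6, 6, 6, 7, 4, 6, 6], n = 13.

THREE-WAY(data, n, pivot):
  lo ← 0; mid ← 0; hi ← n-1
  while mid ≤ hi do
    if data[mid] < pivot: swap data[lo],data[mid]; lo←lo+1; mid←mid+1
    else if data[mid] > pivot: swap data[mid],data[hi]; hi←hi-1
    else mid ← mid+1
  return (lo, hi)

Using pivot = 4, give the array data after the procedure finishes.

lo=0 mid=0 hi=12
7>4: swap(0,12), hi=11 ⇒ [6, 7, 4, 6, 4, 4, 6, 6, 6, 7, 4, 6, 7]
6>4: swap(0,11), hi=10 ⇒ [6, 7, 4, 6, 4, 4, 6, 6, 6, 7, 4, 6, 7]
6>4: swap(0,10), hi=9 ⇒ [4, 7, 4, 6, 4, 4, 6, 6, 6, 7, 6, 6, 7]
4=4: mid=1
7>4: swap(1,9), hi=8 ⇒ [4, 7, 4, 6, 4, 4, 6, 6, 6, 7, 6, 6, 7]
7>4: swap(1,8), hi=7 ⇒ [4, 6, 4, 6, 4, 4, 6, 6, 7, 7, 6, 6, 7]
6>4: swap(1,7), hi=6 ⇒ [4, 6, 4, 6, 4, 4, 6, 6, 7, 7, 6, 6, 7]
6>4: swap(1,6), hi=5 ⇒ [4, 6, 4, 6, 4, 4, 6, 6, 7, 7, 6, 6, 7]
6>4: swap(1,5), hi=4 ⇒ [4, 4, 4, 6, 4, 6, 6, 6, 7, 7, 6, 6, 7]
4=4: mid=2
4=4: mid=3
6>4: swap(3,4), hi=3 ⇒ [4, 4, 4, 4, 6, 6, 6, 6, 7, 7, 6, 6, 7]
4=4: mid=4
done. lo=0 hi=3; data=[4, 4, 4, 4, 6, 6, 6, 6, 7, 7, 6, 6, 7]

[4, 4, 4, 4, 6, 6, 6, 6, 7, 7, 6, 6, 7]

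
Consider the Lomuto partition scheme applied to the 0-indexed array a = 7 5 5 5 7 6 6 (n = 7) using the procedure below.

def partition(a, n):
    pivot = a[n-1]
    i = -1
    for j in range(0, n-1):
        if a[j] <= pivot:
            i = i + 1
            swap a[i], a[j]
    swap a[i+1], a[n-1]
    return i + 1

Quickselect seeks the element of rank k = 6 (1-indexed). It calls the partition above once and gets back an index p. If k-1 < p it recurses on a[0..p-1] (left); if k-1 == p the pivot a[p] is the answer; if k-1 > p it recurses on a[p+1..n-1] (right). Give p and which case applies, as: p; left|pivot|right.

4; right

pivot = a[6] = 6; i = -1
j=0: a[0]=7 > 6 → no swap
j=1: a[1]=5 ≤ 6 → i=0, swap a[0],a[1] → 5 7 5 5 7 6 6
j=2: a[2]=5 ≤ 6 → i=1, swap a[1],a[2] → 5 5 7 5 7 6 6
j=3: a[3]=5 ≤ 6 → i=2, swap a[2],a[3] → 5 5 5 7 7 6 6
j=4: a[4]=7 > 6 → no swap
j=5: a[5]=6 ≤ 6 → i=3, swap a[3],a[5] → 5 5 5 6 7 7 6
final swap a[4],a[6] → 5 5 5 6 6 7 7; return 4
p = 4; k-1 = 5 > 4 ⇒ right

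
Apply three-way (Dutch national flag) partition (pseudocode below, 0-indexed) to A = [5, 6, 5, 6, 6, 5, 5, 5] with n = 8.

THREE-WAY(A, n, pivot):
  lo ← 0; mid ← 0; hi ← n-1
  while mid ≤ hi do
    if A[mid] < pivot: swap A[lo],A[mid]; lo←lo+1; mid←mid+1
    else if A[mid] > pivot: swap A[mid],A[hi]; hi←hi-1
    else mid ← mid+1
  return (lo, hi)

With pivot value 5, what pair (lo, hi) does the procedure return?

(0, 4)

lo=0 mid=0 hi=7
5=5: mid=1
6>5: swap(1,7), hi=6 ⇒ [5, 5, 5, 6, 6, 5, 5, 6]
5=5: mid=2
5=5: mid=3
6>5: swap(3,6), hi=5 ⇒ [5, 5, 5, 5, 6, 5, 6, 6]
5=5: mid=4
6>5: swap(4,5), hi=4 ⇒ [5, 5, 5, 5, 5, 6, 6, 6]
5=5: mid=5
done. lo=0 hi=4; A=[5, 5, 5, 5, 5, 6, 6, 6]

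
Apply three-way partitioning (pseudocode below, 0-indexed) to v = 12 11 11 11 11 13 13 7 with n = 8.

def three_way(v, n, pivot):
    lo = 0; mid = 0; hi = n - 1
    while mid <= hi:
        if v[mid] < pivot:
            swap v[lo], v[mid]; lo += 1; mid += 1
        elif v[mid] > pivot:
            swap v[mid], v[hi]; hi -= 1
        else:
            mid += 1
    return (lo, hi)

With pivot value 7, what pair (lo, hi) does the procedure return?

(0, 0)

lo=0 mid=0 hi=7
12>7: swap(0,7), hi=6 ⇒ 7 11 11 11 11 13 13 12
7=7: mid=1
11>7: swap(1,6), hi=5 ⇒ 7 13 11 11 11 13 11 12
13>7: swap(1,5), hi=4 ⇒ 7 13 11 11 11 13 11 12
13>7: swap(1,4), hi=3 ⇒ 7 11 11 11 13 13 11 12
11>7: swap(1,3), hi=2 ⇒ 7 11 11 11 13 13 11 12
11>7: swap(1,2), hi=1 ⇒ 7 11 11 11 13 13 11 12
11>7: swap(1,1), hi=0 ⇒ 7 11 11 11 13 13 11 12
done. lo=0 hi=0; v=7 11 11 11 13 13 11 12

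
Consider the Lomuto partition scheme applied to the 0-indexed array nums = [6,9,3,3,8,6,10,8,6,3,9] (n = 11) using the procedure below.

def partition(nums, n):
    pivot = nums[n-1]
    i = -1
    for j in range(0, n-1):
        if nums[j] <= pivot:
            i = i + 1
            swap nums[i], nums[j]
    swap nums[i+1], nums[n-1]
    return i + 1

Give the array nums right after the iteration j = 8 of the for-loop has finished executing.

[6,9,3,3,8,6,8,6,10,3,9]

pivot = nums[10] = 9; i = -1
j=0: nums[0]=6 ≤ 9 → i=0, swap nums[0],nums[0] (no change) → [6,9,3,3,8,6,10,8,6,3,9]
j=1: nums[1]=9 ≤ 9 → i=1, swap nums[1],nums[1] (no change) → [6,9,3,3,8,6,10,8,6,3,9]
j=2: nums[2]=3 ≤ 9 → i=2, swap nums[2],nums[2] (no change) → [6,9,3,3,8,6,10,8,6,3,9]
j=3: nums[3]=3 ≤ 9 → i=3, swap nums[3],nums[3] (no change) → [6,9,3,3,8,6,10,8,6,3,9]
j=4: nums[4]=8 ≤ 9 → i=4, swap nums[4],nums[4] (no change) → [6,9,3,3,8,6,10,8,6,3,9]
j=5: nums[5]=6 ≤ 9 → i=5, swap nums[5],nums[5] (no change) → [6,9,3,3,8,6,10,8,6,3,9]
j=6: nums[6]=10 > 9 → no swap
j=7: nums[7]=8 ≤ 9 → i=6, swap nums[6],nums[7] → [6,9,3,3,8,6,8,10,6,3,9]
j=8: nums[8]=6 ≤ 9 → i=7, swap nums[7],nums[8] → [6,9,3,3,8,6,8,6,10,3,9]
(after j=8) nums = [6,9,3,3,8,6,8,6,10,3,9]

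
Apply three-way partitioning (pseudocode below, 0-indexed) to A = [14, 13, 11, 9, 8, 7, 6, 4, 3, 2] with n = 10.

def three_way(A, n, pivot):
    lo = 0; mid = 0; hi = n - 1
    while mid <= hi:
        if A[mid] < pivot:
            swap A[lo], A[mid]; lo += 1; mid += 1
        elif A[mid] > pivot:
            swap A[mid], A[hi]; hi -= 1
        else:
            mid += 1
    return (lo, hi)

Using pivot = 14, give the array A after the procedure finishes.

[13, 11, 9, 8, 7, 6, 4, 3, 2, 14]

lo=0 mid=0 hi=9
14=14: mid=1
13<14: swap(0,1), lo=1 mid=2 ⇒ [13, 14, 11, 9, 8, 7, 6, 4, 3, 2]
11<14: swap(1,2), lo=2 mid=3 ⇒ [13, 11, 14, 9, 8, 7, 6, 4, 3, 2]
9<14: swap(2,3), lo=3 mid=4 ⇒ [13, 11, 9, 14, 8, 7, 6, 4, 3, 2]
8<14: swap(3,4), lo=4 mid=5 ⇒ [13, 11, 9, 8, 14, 7, 6, 4, 3, 2]
7<14: swap(4,5), lo=5 mid=6 ⇒ [13, 11, 9, 8, 7, 14, 6, 4, 3, 2]
6<14: swap(5,6), lo=6 mid=7 ⇒ [13, 11, 9, 8, 7, 6, 14, 4, 3, 2]
4<14: swap(6,7), lo=7 mid=8 ⇒ [13, 11, 9, 8, 7, 6, 4, 14, 3, 2]
3<14: swap(7,8), lo=8 mid=9 ⇒ [13, 11, 9, 8, 7, 6, 4, 3, 14, 2]
2<14: swap(8,9), lo=9 mid=10 ⇒ [13, 11, 9, 8, 7, 6, 4, 3, 2, 14]
done. lo=9 hi=9; A=[13, 11, 9, 8, 7, 6, 4, 3, 2, 14]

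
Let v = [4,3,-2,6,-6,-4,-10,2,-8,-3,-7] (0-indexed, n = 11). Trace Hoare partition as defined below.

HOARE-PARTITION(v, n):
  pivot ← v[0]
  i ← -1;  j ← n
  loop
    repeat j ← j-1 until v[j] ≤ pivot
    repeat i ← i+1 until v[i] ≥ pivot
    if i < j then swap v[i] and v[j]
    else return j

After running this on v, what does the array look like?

[-7,3,-2,-3,-6,-4,-10,2,-8,6,4]

pivot = v[0] = 4; i = -1, j = 11
j→10 (v[10]=-7≤4), i→0 (v[0]=4≥4); i<j, swap → [-7,3,-2,6,-6,-4,-10,2,-8,-3,4]
j→9 (v[9]=-3≤4), i→3 (v[3]=6≥4); i<j, swap → [-7,3,-2,-3,-6,-4,-10,2,-8,6,4]
j→8, i→9; i≥j, return j=8. v = [-7,3,-2,-3,-6,-4,-10,2,-8,6,4]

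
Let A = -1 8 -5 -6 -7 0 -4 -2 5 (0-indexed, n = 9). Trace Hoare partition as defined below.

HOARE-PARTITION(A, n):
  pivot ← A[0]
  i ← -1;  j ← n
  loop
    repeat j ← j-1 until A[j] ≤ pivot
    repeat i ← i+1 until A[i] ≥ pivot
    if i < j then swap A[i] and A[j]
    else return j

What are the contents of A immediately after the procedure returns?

pivot = A[0] = -1; i = -1, j = 9
j→7 (A[7]=-2≤-1), i→0 (A[0]=-1≥-1); i<j, swap → -2 8 -5 -6 -7 0 -4 -1 5
j→6 (A[6]=-4≤-1), i→1 (A[1]=8≥-1); i<j, swap → -2 -4 -5 -6 -7 0 8 -1 5
j→4, i→5; i≥j, return j=4. A = -2 -4 -5 -6 -7 0 8 -1 5

-2 -4 -5 -6 -7 0 8 -1 5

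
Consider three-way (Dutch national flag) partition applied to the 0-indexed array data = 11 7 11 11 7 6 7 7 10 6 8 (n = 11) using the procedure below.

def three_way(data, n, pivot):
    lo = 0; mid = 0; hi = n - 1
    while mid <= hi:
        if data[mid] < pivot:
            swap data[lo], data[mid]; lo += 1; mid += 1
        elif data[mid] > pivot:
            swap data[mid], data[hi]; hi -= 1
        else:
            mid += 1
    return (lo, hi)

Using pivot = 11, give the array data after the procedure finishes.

7 7 6 7 7 10 6 8 11 11 11

pivot = 11; lo=0, mid=0, hi=10
data[mid]=11=11: mid=1
data[mid]=7<11: swap data[0],data[1]; lo=1,mid=2 → 7 11 11 11 7 6 7 7 10 6 8
data[mid]=11=11: mid=3
data[mid]=11=11: mid=4
data[mid]=7<11: swap data[1],data[4]; lo=2,mid=5 → 7 7 11 11 11 6 7 7 10 6 8
data[mid]=6<11: swap data[2],data[5]; lo=3,mid=6 → 7 7 6 11 11 11 7 7 10 6 8
data[mid]=7<11: swap data[3],data[6]; lo=4,mid=7 → 7 7 6 7 11 11 11 7 10 6 8
data[mid]=7<11: swap data[4],data[7]; lo=5,mid=8 → 7 7 6 7 7 11 11 11 10 6 8
data[mid]=10<11: swap data[5],data[8]; lo=6,mid=9 → 7 7 6 7 7 10 11 11 11 6 8
data[mid]=6<11: swap data[6],data[9]; lo=7,mid=10 → 7 7 6 7 7 10 6 11 11 11 8
data[mid]=8<11: swap data[7],data[10]; lo=8,mid=11 → 7 7 6 7 7 10 6 8 11 11 11
end: lo=8, hi=10; data = 7 7 6 7 7 10 6 8 11 11 11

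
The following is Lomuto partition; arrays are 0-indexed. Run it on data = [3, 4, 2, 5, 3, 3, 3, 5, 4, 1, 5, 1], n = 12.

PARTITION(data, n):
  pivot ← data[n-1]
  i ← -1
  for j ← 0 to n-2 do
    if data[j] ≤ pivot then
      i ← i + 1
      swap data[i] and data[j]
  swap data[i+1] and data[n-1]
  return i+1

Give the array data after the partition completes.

pivot = data[11] = 1; i = -1
j=0: data[0]=3 > 1 → no swap
j=1: data[1]=4 > 1 → no swap
j=2: data[2]=2 > 1 → no swap
j=3: data[3]=5 > 1 → no swap
j=4: data[4]=3 > 1 → no swap
j=5: data[5]=3 > 1 → no swap
j=6: data[6]=3 > 1 → no swap
j=7: data[7]=5 > 1 → no swap
j=8: data[8]=4 > 1 → no swap
j=9: data[9]=1 ≤ 1 → i=0, swap data[0],data[9] → [1, 4, 2, 5, 3, 3, 3, 5, 4, 3, 5, 1]
j=10: data[10]=5 > 1 → no swap
final swap data[1],data[11] → [1, 1, 2, 5, 3, 3, 3, 5, 4, 3, 5, 4]; return 1

[1, 1, 2, 5, 3, 3, 3, 5, 4, 3, 5, 4]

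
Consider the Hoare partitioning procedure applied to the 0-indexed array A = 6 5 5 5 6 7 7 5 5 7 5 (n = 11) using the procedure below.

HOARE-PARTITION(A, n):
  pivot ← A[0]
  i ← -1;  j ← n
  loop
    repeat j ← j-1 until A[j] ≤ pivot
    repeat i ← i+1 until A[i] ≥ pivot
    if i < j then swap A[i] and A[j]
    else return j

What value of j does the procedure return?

pivot = A[0] = 6; i = -1, j = 11
j→10 (A[10]=5≤6), i→0 (A[0]=6≥6); i<j, swap → 5 5 5 5 6 7 7 5 5 7 6
j→8 (A[8]=5≤6), i→4 (A[4]=6≥6); i<j, swap → 5 5 5 5 5 7 7 5 6 7 6
j→7 (A[7]=5≤6), i→5 (A[5]=7≥6); i<j, swap → 5 5 5 5 5 5 7 7 6 7 6
j→5, i→6; i≥j, return j=5. A = 5 5 5 5 5 5 7 7 6 7 6

5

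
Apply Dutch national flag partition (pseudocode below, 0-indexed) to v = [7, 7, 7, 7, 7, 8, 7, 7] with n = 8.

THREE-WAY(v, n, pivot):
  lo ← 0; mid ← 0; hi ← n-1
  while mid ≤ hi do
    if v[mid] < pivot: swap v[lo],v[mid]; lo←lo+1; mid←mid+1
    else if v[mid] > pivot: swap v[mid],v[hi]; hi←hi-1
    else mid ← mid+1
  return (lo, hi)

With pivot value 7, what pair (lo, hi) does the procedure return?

lo=0 mid=0 hi=7
7=7: mid=1
7=7: mid=2
7=7: mid=3
7=7: mid=4
7=7: mid=5
8>7: swap(5,7), hi=6 ⇒ [7, 7, 7, 7, 7, 7, 7, 8]
7=7: mid=6
7=7: mid=7
done. lo=0 hi=6; v=[7, 7, 7, 7, 7, 7, 7, 8]

(0, 6)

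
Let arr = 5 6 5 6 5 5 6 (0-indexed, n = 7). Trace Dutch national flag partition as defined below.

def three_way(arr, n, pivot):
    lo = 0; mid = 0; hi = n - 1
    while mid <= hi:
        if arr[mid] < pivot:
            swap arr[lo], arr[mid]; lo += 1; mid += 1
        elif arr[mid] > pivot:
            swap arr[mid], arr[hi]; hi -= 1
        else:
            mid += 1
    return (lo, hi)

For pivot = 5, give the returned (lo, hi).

pivot = 5; lo=0, mid=0, hi=6
arr[mid]=5=5: mid=1
arr[mid]=6>5: swap arr[1],arr[6]; hi=5 → 5 6 5 6 5 5 6
arr[mid]=6>5: swap arr[1],arr[5]; hi=4 → 5 5 5 6 5 6 6
arr[mid]=5=5: mid=2
arr[mid]=5=5: mid=3
arr[mid]=6>5: swap arr[3],arr[4]; hi=3 → 5 5 5 5 6 6 6
arr[mid]=5=5: mid=4
end: lo=0, hi=3; arr = 5 5 5 5 6 6 6

(0, 3)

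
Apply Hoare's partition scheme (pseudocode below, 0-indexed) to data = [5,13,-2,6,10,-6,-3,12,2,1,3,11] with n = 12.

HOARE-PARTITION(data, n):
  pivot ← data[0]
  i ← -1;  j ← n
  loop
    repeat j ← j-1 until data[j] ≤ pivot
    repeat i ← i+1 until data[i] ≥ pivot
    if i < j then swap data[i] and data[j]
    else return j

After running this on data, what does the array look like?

[3,1,-2,2,-3,-6,10,12,6,13,5,11]

pivot=5
j stops at 10 (3), i stops at 0 (5); swap ⇒ [3,13,-2,6,10,-6,-3,12,2,1,5,11]
j stops at 9 (1), i stops at 1 (13); swap ⇒ [3,1,-2,6,10,-6,-3,12,2,13,5,11]
j stops at 8 (2), i stops at 3 (6); swap ⇒ [3,1,-2,2,10,-6,-3,12,6,13,5,11]
j stops at 6 (-3), i stops at 4 (10); swap ⇒ [3,1,-2,2,-3,-6,10,12,6,13,5,11]
j stops at 5, i stops at 6; i≥j ⇒ return 5. data=[3,1,-2,2,-3,-6,10,12,6,13,5,11]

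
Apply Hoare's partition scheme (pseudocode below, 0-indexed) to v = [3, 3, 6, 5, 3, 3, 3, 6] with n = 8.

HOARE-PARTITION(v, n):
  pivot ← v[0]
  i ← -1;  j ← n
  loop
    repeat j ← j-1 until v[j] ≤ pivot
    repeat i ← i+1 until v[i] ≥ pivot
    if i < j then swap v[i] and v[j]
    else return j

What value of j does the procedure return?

pivot=3
j stops at 6 (3), i stops at 0 (3); swap ⇒ [3, 3, 6, 5, 3, 3, 3, 6]
j stops at 5 (3), i stops at 1 (3); swap ⇒ [3, 3, 6, 5, 3, 3, 3, 6]
j stops at 4 (3), i stops at 2 (6); swap ⇒ [3, 3, 3, 5, 6, 3, 3, 6]
j stops at 2, i stops at 3; i≥j ⇒ return 2. v=[3, 3, 3, 5, 6, 3, 3, 6]

2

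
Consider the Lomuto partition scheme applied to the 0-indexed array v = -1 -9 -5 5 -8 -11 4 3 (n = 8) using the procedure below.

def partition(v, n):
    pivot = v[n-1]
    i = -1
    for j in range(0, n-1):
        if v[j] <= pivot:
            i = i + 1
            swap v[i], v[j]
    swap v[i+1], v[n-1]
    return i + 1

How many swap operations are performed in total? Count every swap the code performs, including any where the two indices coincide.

6

pivot=3, i=-1
j=0: -1≤3, i=0, swap(0,0) ⇒ -1 -9 -5 5 -8 -11 4 3
j=1: -9≤3, i=1, swap(1,1) ⇒ -1 -9 -5 5 -8 -11 4 3
j=2: -5≤3, i=2, swap(2,2) ⇒ -1 -9 -5 5 -8 -11 4 3
j=3: 5>3, skip
j=4: -8≤3, i=3, swap(3,4) ⇒ -1 -9 -5 -8 5 -11 4 3
j=5: -11≤3, i=4, swap(4,5) ⇒ -1 -9 -5 -8 -11 5 4 3
j=6: 4>3, skip
swap(5,7) ⇒ -1 -9 -5 -8 -11 3 4 5; return 5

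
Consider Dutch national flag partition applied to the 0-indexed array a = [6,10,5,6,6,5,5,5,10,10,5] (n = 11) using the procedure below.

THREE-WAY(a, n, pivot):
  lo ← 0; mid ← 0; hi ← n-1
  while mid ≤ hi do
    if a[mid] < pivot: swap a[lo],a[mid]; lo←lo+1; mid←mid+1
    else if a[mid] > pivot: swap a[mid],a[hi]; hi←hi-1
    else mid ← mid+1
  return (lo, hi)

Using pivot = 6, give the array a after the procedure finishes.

[5,5,5,5,5,6,6,6,10,10,10]

lo=0 mid=0 hi=10
6=6: mid=1
10>6: swap(1,10), hi=9 ⇒ [6,5,5,6,6,5,5,5,10,10,10]
5<6: swap(0,1), lo=1 mid=2 ⇒ [5,6,5,6,6,5,5,5,10,10,10]
5<6: swap(1,2), lo=2 mid=3 ⇒ [5,5,6,6,6,5,5,5,10,10,10]
6=6: mid=4
6=6: mid=5
5<6: swap(2,5), lo=3 mid=6 ⇒ [5,5,5,6,6,6,5,5,10,10,10]
5<6: swap(3,6), lo=4 mid=7 ⇒ [5,5,5,5,6,6,6,5,10,10,10]
5<6: swap(4,7), lo=5 mid=8 ⇒ [5,5,5,5,5,6,6,6,10,10,10]
10>6: swap(8,9), hi=8 ⇒ [5,5,5,5,5,6,6,6,10,10,10]
10>6: swap(8,8), hi=7 ⇒ [5,5,5,5,5,6,6,6,10,10,10]
done. lo=5 hi=7; a=[5,5,5,5,5,6,6,6,10,10,10]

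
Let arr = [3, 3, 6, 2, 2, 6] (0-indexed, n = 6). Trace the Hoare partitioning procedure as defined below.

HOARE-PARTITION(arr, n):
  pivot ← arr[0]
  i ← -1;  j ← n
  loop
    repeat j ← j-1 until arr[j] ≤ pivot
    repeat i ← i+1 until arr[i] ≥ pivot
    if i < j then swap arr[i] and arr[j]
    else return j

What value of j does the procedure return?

pivot = arr[0] = 3; i = -1, j = 6
j→4 (arr[4]=2≤3), i→0 (arr[0]=3≥3); i<j, swap → [2, 3, 6, 2, 3, 6]
j→3 (arr[3]=2≤3), i→1 (arr[1]=3≥3); i<j, swap → [2, 2, 6, 3, 3, 6]
j→1, i→2; i≥j, return j=1. arr = [2, 2, 6, 3, 3, 6]

1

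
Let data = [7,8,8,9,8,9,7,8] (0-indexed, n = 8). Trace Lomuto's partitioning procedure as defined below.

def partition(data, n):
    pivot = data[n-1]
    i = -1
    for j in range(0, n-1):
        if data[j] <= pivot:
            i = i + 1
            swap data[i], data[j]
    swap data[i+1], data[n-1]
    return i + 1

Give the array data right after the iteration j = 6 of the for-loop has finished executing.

pivot=8, i=-1
j=0: 7≤8, i=0, swap(0,0) ⇒ [7,8,8,9,8,9,7,8]
j=1: 8≤8, i=1, swap(1,1) ⇒ [7,8,8,9,8,9,7,8]
j=2: 8≤8, i=2, swap(2,2) ⇒ [7,8,8,9,8,9,7,8]
j=3: 9>8, skip
j=4: 8≤8, i=3, swap(3,4) ⇒ [7,8,8,8,9,9,7,8]
j=5: 9>8, skip
j=6: 7≤8, i=4, swap(4,6) ⇒ [7,8,8,8,7,9,9,8]
(after j=6) data = [7,8,8,8,7,9,9,8]

[7,8,8,8,7,9,9,8]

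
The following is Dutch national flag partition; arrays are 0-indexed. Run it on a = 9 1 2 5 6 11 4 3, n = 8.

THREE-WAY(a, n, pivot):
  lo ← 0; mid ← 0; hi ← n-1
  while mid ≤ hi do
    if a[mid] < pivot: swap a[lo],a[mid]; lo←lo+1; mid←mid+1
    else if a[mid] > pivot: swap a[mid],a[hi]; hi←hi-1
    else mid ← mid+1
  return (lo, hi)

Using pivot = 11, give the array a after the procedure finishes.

lo=0 mid=0 hi=7
9<11: swap(0,0), lo=1 mid=1 ⇒ 9 1 2 5 6 11 4 3
1<11: swap(1,1), lo=2 mid=2 ⇒ 9 1 2 5 6 11 4 3
2<11: swap(2,2), lo=3 mid=3 ⇒ 9 1 2 5 6 11 4 3
5<11: swap(3,3), lo=4 mid=4 ⇒ 9 1 2 5 6 11 4 3
6<11: swap(4,4), lo=5 mid=5 ⇒ 9 1 2 5 6 11 4 3
11=11: mid=6
4<11: swap(5,6), lo=6 mid=7 ⇒ 9 1 2 5 6 4 11 3
3<11: swap(6,7), lo=7 mid=8 ⇒ 9 1 2 5 6 4 3 11
done. lo=7 hi=7; a=9 1 2 5 6 4 3 11

9 1 2 5 6 4 3 11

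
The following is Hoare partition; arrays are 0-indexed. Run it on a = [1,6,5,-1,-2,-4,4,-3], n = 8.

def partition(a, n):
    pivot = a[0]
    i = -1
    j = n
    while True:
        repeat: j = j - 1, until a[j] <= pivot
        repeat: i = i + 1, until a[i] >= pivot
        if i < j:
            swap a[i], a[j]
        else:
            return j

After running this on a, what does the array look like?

pivot = a[0] = 1; i = -1, j = 8
j→7 (a[7]=-3≤1), i→0 (a[0]=1≥1); i<j, swap → [-3,6,5,-1,-2,-4,4,1]
j→5 (a[5]=-4≤1), i→1 (a[1]=6≥1); i<j, swap → [-3,-4,5,-1,-2,6,4,1]
j→4 (a[4]=-2≤1), i→2 (a[2]=5≥1); i<j, swap → [-3,-4,-2,-1,5,6,4,1]
j→3, i→4; i≥j, return j=3. a = [-3,-4,-2,-1,5,6,4,1]

[-3,-4,-2,-1,5,6,4,1]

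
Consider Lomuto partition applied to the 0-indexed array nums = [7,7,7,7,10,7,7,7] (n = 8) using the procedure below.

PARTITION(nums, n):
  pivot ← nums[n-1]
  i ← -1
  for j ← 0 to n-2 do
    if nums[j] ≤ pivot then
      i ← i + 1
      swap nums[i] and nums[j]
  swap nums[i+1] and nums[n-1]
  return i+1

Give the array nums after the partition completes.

pivot=7, i=-1
j=0: 7≤7, i=0, swap(0,0) ⇒ [7,7,7,7,10,7,7,7]
j=1: 7≤7, i=1, swap(1,1) ⇒ [7,7,7,7,10,7,7,7]
j=2: 7≤7, i=2, swap(2,2) ⇒ [7,7,7,7,10,7,7,7]
j=3: 7≤7, i=3, swap(3,3) ⇒ [7,7,7,7,10,7,7,7]
j=4: 10>7, skip
j=5: 7≤7, i=4, swap(4,5) ⇒ [7,7,7,7,7,10,7,7]
j=6: 7≤7, i=5, swap(5,6) ⇒ [7,7,7,7,7,7,10,7]
swap(6,7) ⇒ [7,7,7,7,7,7,7,10]; return 6

[7,7,7,7,7,7,7,10]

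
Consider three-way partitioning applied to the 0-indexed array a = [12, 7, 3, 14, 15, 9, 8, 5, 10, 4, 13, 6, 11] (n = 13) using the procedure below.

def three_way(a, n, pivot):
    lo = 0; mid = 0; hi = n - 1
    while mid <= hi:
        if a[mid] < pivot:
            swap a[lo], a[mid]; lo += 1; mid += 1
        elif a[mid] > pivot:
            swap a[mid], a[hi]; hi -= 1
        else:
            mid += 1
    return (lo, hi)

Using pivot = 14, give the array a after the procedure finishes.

pivot = 14; lo=0, mid=0, hi=12
a[mid]=12<14: swap a[0],a[0]; lo=1,mid=1 → [12, 7, 3, 14, 15, 9, 8, 5, 10, 4, 13, 6, 11]
a[mid]=7<14: swap a[1],a[1]; lo=2,mid=2 → [12, 7, 3, 14, 15, 9, 8, 5, 10, 4, 13, 6, 11]
a[mid]=3<14: swap a[2],a[2]; lo=3,mid=3 → [12, 7, 3, 14, 15, 9, 8, 5, 10, 4, 13, 6, 11]
a[mid]=14=14: mid=4
a[mid]=15>14: swap a[4],a[12]; hi=11 → [12, 7, 3, 14, 11, 9, 8, 5, 10, 4, 13, 6, 15]
a[mid]=11<14: swap a[3],a[4]; lo=4,mid=5 → [12, 7, 3, 11, 14, 9, 8, 5, 10, 4, 13, 6, 15]
a[mid]=9<14: swap a[4],a[5]; lo=5,mid=6 → [12, 7, 3, 11, 9, 14, 8, 5, 10, 4, 13, 6, 15]
a[mid]=8<14: swap a[5],a[6]; lo=6,mid=7 → [12, 7, 3, 11, 9, 8, 14, 5, 10, 4, 13, 6, 15]
a[mid]=5<14: swap a[6],a[7]; lo=7,mid=8 → [12, 7, 3, 11, 9, 8, 5, 14, 10, 4, 13, 6, 15]
a[mid]=10<14: swap a[7],a[8]; lo=8,mid=9 → [12, 7, 3, 11, 9, 8, 5, 10, 14, 4, 13, 6, 15]
a[mid]=4<14: swap a[8],a[9]; lo=9,mid=10 → [12, 7, 3, 11, 9, 8, 5, 10, 4, 14, 13, 6, 15]
a[mid]=13<14: swap a[9],a[10]; lo=10,mid=11 → [12, 7, 3, 11, 9, 8, 5, 10, 4, 13, 14, 6, 15]
a[mid]=6<14: swap a[10],a[11]; lo=11,mid=12 → [12, 7, 3, 11, 9, 8, 5, 10, 4, 13, 6, 14, 15]
end: lo=11, hi=11; a = [12, 7, 3, 11, 9, 8, 5, 10, 4, 13, 6, 14, 15]

[12, 7, 3, 11, 9, 8, 5, 10, 4, 13, 6, 14, 15]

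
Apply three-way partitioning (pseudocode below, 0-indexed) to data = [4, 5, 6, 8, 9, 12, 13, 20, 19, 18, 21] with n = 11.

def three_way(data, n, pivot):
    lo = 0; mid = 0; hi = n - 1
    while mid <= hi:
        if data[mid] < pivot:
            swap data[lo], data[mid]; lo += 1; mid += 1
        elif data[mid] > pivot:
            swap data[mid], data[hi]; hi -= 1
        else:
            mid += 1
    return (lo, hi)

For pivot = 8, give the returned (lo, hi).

(3, 3)

lo=0 mid=0 hi=10
4<8: swap(0,0), lo=1 mid=1 ⇒ [4, 5, 6, 8, 9, 12, 13, 20, 19, 18, 21]
5<8: swap(1,1), lo=2 mid=2 ⇒ [4, 5, 6, 8, 9, 12, 13, 20, 19, 18, 21]
6<8: swap(2,2), lo=3 mid=3 ⇒ [4, 5, 6, 8, 9, 12, 13, 20, 19, 18, 21]
8=8: mid=4
9>8: swap(4,10), hi=9 ⇒ [4, 5, 6, 8, 21, 12, 13, 20, 19, 18, 9]
21>8: swap(4,9), hi=8 ⇒ [4, 5, 6, 8, 18, 12, 13, 20, 19, 21, 9]
18>8: swap(4,8), hi=7 ⇒ [4, 5, 6, 8, 19, 12, 13, 20, 18, 21, 9]
19>8: swap(4,7), hi=6 ⇒ [4, 5, 6, 8, 20, 12, 13, 19, 18, 21, 9]
20>8: swap(4,6), hi=5 ⇒ [4, 5, 6, 8, 13, 12, 20, 19, 18, 21, 9]
13>8: swap(4,5), hi=4 ⇒ [4, 5, 6, 8, 12, 13, 20, 19, 18, 21, 9]
12>8: swap(4,4), hi=3 ⇒ [4, 5, 6, 8, 12, 13, 20, 19, 18, 21, 9]
done. lo=3 hi=3; data=[4, 5, 6, 8, 12, 13, 20, 19, 18, 21, 9]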